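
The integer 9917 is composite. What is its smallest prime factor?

47

9917 is odd.
Digit sum 26, not divisible by 3.
Ends in 7: not divisible by 5.
7: 9917 = 7·1416 + 5
11: 9917 = 11·901 + 6
13: 9917 = 13·762 + 11
17: 9917 = 17·583 + 6
19: 9917 = 19·521 + 18
23: 9917 = 23·431 + 4
29: 9917 = 29·341 + 28
31: 9917 = 31·319 + 28
37: 9917 = 37·268 + 1
41: 9917 = 41·241 + 36
43: 9917 = 43·230 + 27
47: 9917 = 47·211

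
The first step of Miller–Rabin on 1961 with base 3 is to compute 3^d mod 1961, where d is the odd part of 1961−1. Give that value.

1961 − 1 = 1960 = 2^3 · 245, so d = 245.
3^1 ≡ 3 (mod 1961)
3^2 ≡ 3^2 = 9 ≡ 9 (mod 1961)
3^4 ≡ 9^2 = 81 ≡ 81 (mod 1961)
3^8 ≡ 81^2 = 6561 ≡ 678 (mod 1961)
3^16 ≡ 678^2 = 459684 ≡ 810 (mod 1961)
3^32 ≡ 810^2 = 656100 ≡ 1126 (mod 1961)
3^64 ≡ 1126^2 = 1267876 ≡ 1070 (mod 1961)
3^128 ≡ 1070^2 = 1144900 ≡ 1637 (mod 1961)
245 = 128 + 64 + 32 + 16 + 4 + 1 in binary powers of 2.
So 3^245 ≡ 1637 · 1070 · 1126 · 810 · 81 · 3 ≡ 509 (mod 1961).
Squaring chain: 509 → 229 → 1455; never reaches −1, so base 3 is a Miller–Rabin witness that 1961 is composite.

509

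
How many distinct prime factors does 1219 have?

1219 = 23 · 53
1219 = 23 · 53, which has 2 distinct prime factors.

2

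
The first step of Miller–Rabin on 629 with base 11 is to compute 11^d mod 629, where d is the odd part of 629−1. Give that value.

629 − 1 = 628 = 2^2 · 157, so d = 157.
11^1 ≡ 11 (mod 629)
11^2 ≡ 11^2 = 121 ≡ 121 (mod 629)
11^4 ≡ 121^2 = 14641 ≡ 174 (mod 629)
11^8 ≡ 174^2 = 30276 ≡ 84 (mod 629)
11^16 ≡ 84^2 = 7056 ≡ 137 (mod 629)
11^32 ≡ 137^2 = 18769 ≡ 528 (mod 629)
11^64 ≡ 528^2 = 278784 ≡ 137 (mod 629)
11^128 ≡ 137^2 = 18769 ≡ 528 (mod 629)
157 = 128 + 16 + 8 + 4 + 1 in binary powers of 2.
So 11^157 ≡ 528 · 137 · 84 · 174 · 11 ≡ 381 (mod 629).
Squaring chain: 381 → 491; never reaches −1, so base 11 is a Miller–Rabin witness that 629 is composite.

381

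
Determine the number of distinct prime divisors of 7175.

3

7175 = 5^2 · 287
287 = 7 · 41
7175 = 5^2 · 7 · 41, which has 3 distinct prime factors.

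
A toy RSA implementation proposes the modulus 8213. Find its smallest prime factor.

43

8213 is odd.
Digit sum 14, not divisible by 3.
Ends in 3: not divisible by 5.
7: 8213 = 7·1173 + 2
11: 8213 = 11·746 + 7
13: 8213 = 13·631 + 10
17: 8213 = 17·483 + 2
19: 8213 = 19·432 + 5
23: 8213 = 23·357 + 2
29: 8213 = 29·283 + 6
31: 8213 = 31·264 + 29
37: 8213 = 37·221 + 36
41: 8213 = 41·200 + 13
43: 8213 = 43·191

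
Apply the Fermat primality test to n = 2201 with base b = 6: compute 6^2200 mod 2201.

6^1 ≡ 6 (mod 2201)
6^2 ≡ 6^2 = 36 ≡ 36 (mod 2201)
6^4 ≡ 36^2 = 1296 ≡ 1296 (mod 2201)
6^8 ≡ 1296^2 = 1679616 ≡ 253 (mod 2201)
6^16 ≡ 253^2 = 64009 ≡ 180 (mod 2201)
6^32 ≡ 180^2 = 32400 ≡ 1586 (mod 2201)
6^64 ≡ 1586^2 = 2515396 ≡ 1854 (mod 2201)
6^128 ≡ 1854^2 = 3437316 ≡ 1555 (mod 2201)
6^256 ≡ 1555^2 = 2418025 ≡ 1327 (mod 2201)
6^512 ≡ 1327^2 = 1760929 ≡ 129 (mod 2201)
6^1024 ≡ 129^2 = 16641 ≡ 1234 (mod 2201)
6^2048 ≡ 1234^2 = 1522756 ≡ 1865 (mod 2201)
2200 = 2048 + 128 + 16 + 8 in binary powers of 2.
So 6^2200 ≡ 1865 · 1555 · 180 · 253 ≡ 1823 (mod 2201).
Since 1823 ≠ 1, base 6 is a Fermat witness: 2201 is composite.

1823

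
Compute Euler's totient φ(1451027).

Factor: 1451027 = 71 · 107 · 191.
φ(1451027) = (71−1) · (107−1) · (191−1) = 70 · 106 · 190 = 1409800.

1409800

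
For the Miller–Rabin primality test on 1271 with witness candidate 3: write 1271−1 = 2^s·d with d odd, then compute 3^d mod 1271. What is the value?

150

1271 − 1 = 1270 = 2^1 · 635, so d = 635.
3^1 ≡ 3 (mod 1271)
3^2 ≡ 3^2 = 9 ≡ 9 (mod 1271)
3^4 ≡ 9^2 = 81 ≡ 81 (mod 1271)
3^8 ≡ 81^2 = 6561 ≡ 206 (mod 1271)
3^16 ≡ 206^2 = 42436 ≡ 493 (mod 1271)
3^32 ≡ 493^2 = 243049 ≡ 288 (mod 1271)
3^64 ≡ 288^2 = 82944 ≡ 329 (mod 1271)
3^128 ≡ 329^2 = 108241 ≡ 206 (mod 1271)
3^256 ≡ 206^2 = 42436 ≡ 493 (mod 1271)
3^512 ≡ 493^2 = 243049 ≡ 288 (mod 1271)
635 = 512 + 64 + 32 + 16 + 8 + 2 + 1 in binary powers of 2.
So 3^635 ≡ 288 · 329 · 288 · 493 · 206 · 9 · 3 ≡ 150 (mod 1271).
Squaring chain: 150; never reaches −1, so base 3 is a Miller–Rabin witness that 1271 is composite.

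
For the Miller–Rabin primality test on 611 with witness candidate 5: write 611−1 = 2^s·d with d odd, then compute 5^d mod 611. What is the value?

611 − 1 = 610 = 2^1 · 305, so d = 305.
5^1 ≡ 5 (mod 611)
5^2 ≡ 5^2 = 25 ≡ 25 (mod 611)
5^4 ≡ 25^2 = 625 ≡ 14 (mod 611)
5^8 ≡ 14^2 = 196 ≡ 196 (mod 611)
5^16 ≡ 196^2 = 38416 ≡ 534 (mod 611)
5^32 ≡ 534^2 = 285156 ≡ 430 (mod 611)
5^64 ≡ 430^2 = 184900 ≡ 378 (mod 611)
5^128 ≡ 378^2 = 142884 ≡ 521 (mod 611)
5^256 ≡ 521^2 = 271441 ≡ 157 (mod 611)
305 = 256 + 32 + 16 + 1 in binary powers of 2.
So 5^305 ≡ 157 · 430 · 534 · 5 ≡ 590 (mod 611).
Squaring chain: 590; never reaches −1, so base 5 is a Miller–Rabin witness that 611 is composite.

590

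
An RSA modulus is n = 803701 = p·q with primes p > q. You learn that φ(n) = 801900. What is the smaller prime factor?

811

φ(n) = (p−1)(q−1) = n − (p+q) + 1, so p + q = 803701 − 801900 + 1 = 1802.
p and q are the roots of t² − 1802t + 803701 = 0.
Discriminant: 1802² − 4·803701 = 3247204 − 3214804 = 32400; √32400 = 180.
q = (1802 − 180)/2 = 811, p = (1802 + 180)/2 = 991.
Check: 811 · 991 = 803701.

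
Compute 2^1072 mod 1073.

2^1 ≡ 2 (mod 1073)
2^2 ≡ 2^2 = 4 ≡ 4 (mod 1073)
2^4 ≡ 4^2 = 16 ≡ 16 (mod 1073)
2^8 ≡ 16^2 = 256 ≡ 256 (mod 1073)
2^16 ≡ 256^2 = 65536 ≡ 83 (mod 1073)
2^32 ≡ 83^2 = 6889 ≡ 451 (mod 1073)
2^64 ≡ 451^2 = 203401 ≡ 604 (mod 1073)
2^128 ≡ 604^2 = 364816 ≡ 1069 (mod 1073)
2^256 ≡ 1069^2 = 1142761 ≡ 16 (mod 1073)
2^512 ≡ 16^2 = 256 ≡ 256 (mod 1073)
2^1024 ≡ 256^2 = 65536 ≡ 83 (mod 1073)
1072 = 1024 + 32 + 16 in binary powers of 2.
So 2^1072 ≡ 83 · 451 · 83 ≡ 604 (mod 1073).
Since 604 ≠ 1, base 2 is a Fermat witness: 1073 is composite.

604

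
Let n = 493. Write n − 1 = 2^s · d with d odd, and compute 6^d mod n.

493 − 1 = 492 = 2^2 · 123, so d = 123.
6^1 ≡ 6 (mod 493)
6^2 ≡ 6^2 = 36 ≡ 36 (mod 493)
6^4 ≡ 36^2 = 1296 ≡ 310 (mod 493)
6^8 ≡ 310^2 = 96100 ≡ 458 (mod 493)
6^16 ≡ 458^2 = 209764 ≡ 239 (mod 493)
6^32 ≡ 239^2 = 57121 ≡ 426 (mod 493)
6^64 ≡ 426^2 = 181476 ≡ 52 (mod 493)
123 = 64 + 32 + 16 + 8 + 2 + 1 in binary powers of 2.
So 6^123 ≡ 52 · 426 · 239 · 458 · 36 · 6 ≡ 328 (mod 493).
Squaring chain: 328 → 110; never reaches −1, so base 6 is a Miller–Rabin witness that 493 is composite.

328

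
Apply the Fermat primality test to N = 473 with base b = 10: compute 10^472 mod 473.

10^1 ≡ 10 (mod 473)
10^2 ≡ 10^2 = 100 ≡ 100 (mod 473)
10^4 ≡ 100^2 = 10000 ≡ 67 (mod 473)
10^8 ≡ 67^2 = 4489 ≡ 232 (mod 473)
10^16 ≡ 232^2 = 53824 ≡ 375 (mod 473)
10^32 ≡ 375^2 = 140625 ≡ 144 (mod 473)
10^64 ≡ 144^2 = 20736 ≡ 397 (mod 473)
10^128 ≡ 397^2 = 157609 ≡ 100 (mod 473)
10^256 ≡ 100^2 = 10000 ≡ 67 (mod 473)
472 = 256 + 128 + 64 + 16 + 8 in binary powers of 2.
So 10^472 ≡ 67 · 100 · 397 · 375 · 232 ≡ 23 (mod 473).
Since 23 ≠ 1, base 10 is a Fermat witness: 473 is composite.

23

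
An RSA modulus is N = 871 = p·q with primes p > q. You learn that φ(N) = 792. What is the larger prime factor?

67

φ(n) = (p−1)(q−1) = n − (p+q) + 1, so p + q = 871 − 792 + 1 = 80.
p and q are the roots of t² − 80t + 871 = 0.
Discriminant: 80² − 4·871 = 6400 − 3484 = 2916; √2916 = 54.
q = (80 − 54)/2 = 13, p = (80 + 54)/2 = 67.
Check: 13 · 67 = 871.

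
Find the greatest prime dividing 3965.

61

3965 = 5 · 793
793 = 13 · 61
61 is prime.
So 3965 = 5 · 13 · 61; the largest prime factor is 61.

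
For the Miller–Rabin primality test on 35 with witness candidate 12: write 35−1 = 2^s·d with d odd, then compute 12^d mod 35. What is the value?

35 − 1 = 34 = 2^1 · 17, so d = 17.
12^1 ≡ 12 (mod 35)
12^2 ≡ 12^2 = 144 ≡ 4 (mod 35)
12^4 ≡ 4^2 = 16 ≡ 16 (mod 35)
12^8 ≡ 16^2 = 256 ≡ 11 (mod 35)
12^16 ≡ 11^2 = 121 ≡ 16 (mod 35)
17 = 16 + 1 in binary powers of 2.
So 12^17 ≡ 16 · 12 ≡ 17 (mod 35).
Squaring chain: 17; never reaches −1, so base 12 is a Miller–Rabin witness that 35 is composite.

17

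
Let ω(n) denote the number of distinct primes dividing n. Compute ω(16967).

16967 = 19^2 · 47
16967 = 19^2 · 47, which has 2 distinct prime factors.

2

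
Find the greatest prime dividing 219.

73

219 = 3 · 73
73 is prime.
So 219 = 3 · 73; the largest prime factor is 73.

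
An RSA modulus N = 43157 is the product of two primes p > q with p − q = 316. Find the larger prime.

419

Since p = q + 316, we have 43157 = q(q + 316), so q² + 316q − 43157 = 0.
Discriminant: 316² + 4·43157 = 99856 + 172628 = 272484; √272484 = 522.
q = (−316 + 522)/2 = 103, and p = q + 316 = 419.
Check: 103 · 419 = 43157.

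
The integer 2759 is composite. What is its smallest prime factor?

31

2759 is odd.
Digit sum 23, not divisible by 3.
Ends in 9: not divisible by 5.
7: 2759 = 7·394 + 1
11: 2759 = 11·250 + 9
13: 2759 = 13·212 + 3
17: 2759 = 17·162 + 5
19: 2759 = 19·145 + 4
23: 2759 = 23·119 + 22
29: 2759 = 29·95 + 4
31: 2759 = 31·89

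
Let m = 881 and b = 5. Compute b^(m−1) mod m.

1

5^1 ≡ 5 (mod 881)
5^2 ≡ 5^2 = 25 ≡ 25 (mod 881)
5^4 ≡ 25^2 = 625 ≡ 625 (mod 881)
5^8 ≡ 625^2 = 390625 ≡ 342 (mod 881)
5^16 ≡ 342^2 = 116964 ≡ 672 (mod 881)
5^32 ≡ 672^2 = 451584 ≡ 512 (mod 881)
5^64 ≡ 512^2 = 262144 ≡ 487 (mod 881)
5^128 ≡ 487^2 = 237169 ≡ 180 (mod 881)
5^256 ≡ 180^2 = 32400 ≡ 684 (mod 881)
5^512 ≡ 684^2 = 467856 ≡ 45 (mod 881)
880 = 512 + 256 + 64 + 32 + 16 in binary powers of 2.
So 5^880 ≡ 45 · 684 · 487 · 512 · 672 ≡ 1 (mod 881).
Since the result is 1, base 5 gives no evidence that 881 is composite.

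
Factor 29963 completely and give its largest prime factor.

29963 = 19 · 1577
1577 = 19 · 83
83 is prime.
So 29963 = 19^2 · 83; the largest prime factor is 83.

83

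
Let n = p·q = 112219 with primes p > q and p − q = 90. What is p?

383

Since p = q + 90, we have 112219 = q(q + 90), so q² + 90q − 112219 = 0.
Discriminant: 90² + 4·112219 = 8100 + 448876 = 456976; √456976 = 676.
q = (−90 + 676)/2 = 293, and p = q + 90 = 383.
Check: 293 · 383 = 112219.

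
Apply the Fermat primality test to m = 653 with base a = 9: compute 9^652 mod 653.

1

9^1 ≡ 9 (mod 653)
9^2 ≡ 9^2 = 81 ≡ 81 (mod 653)
9^4 ≡ 81^2 = 6561 ≡ 31 (mod 653)
9^8 ≡ 31^2 = 961 ≡ 308 (mod 653)
9^16 ≡ 308^2 = 94864 ≡ 179 (mod 653)
9^32 ≡ 179^2 = 32041 ≡ 44 (mod 653)
9^64 ≡ 44^2 = 1936 ≡ 630 (mod 653)
9^128 ≡ 630^2 = 396900 ≡ 529 (mod 653)
9^256 ≡ 529^2 = 279841 ≡ 357 (mod 653)
9^512 ≡ 357^2 = 127449 ≡ 114 (mod 653)
652 = 512 + 128 + 8 + 4 in binary powers of 2.
So 9^652 ≡ 114 · 529 · 308 · 31 ≡ 1 (mod 653).
Since the result is 1, base 9 gives no evidence that 653 is composite.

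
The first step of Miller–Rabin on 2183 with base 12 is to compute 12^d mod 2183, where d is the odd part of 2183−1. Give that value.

551

2183 − 1 = 2182 = 2^1 · 1091, so d = 1091.
12^1 ≡ 12 (mod 2183)
12^2 ≡ 12^2 = 144 ≡ 144 (mod 2183)
12^4 ≡ 144^2 = 20736 ≡ 1089 (mod 2183)
12^8 ≡ 1089^2 = 1185921 ≡ 552 (mod 2183)
12^16 ≡ 552^2 = 304704 ≡ 1267 (mod 2183)
12^32 ≡ 1267^2 = 1605289 ≡ 784 (mod 2183)
12^64 ≡ 784^2 = 614656 ≡ 1233 (mod 2183)
12^128 ≡ 1233^2 = 1520289 ≡ 921 (mod 2183)
12^256 ≡ 921^2 = 848241 ≡ 1237 (mod 2183)
12^512 ≡ 1237^2 = 1530169 ≡ 2069 (mod 2183)
12^1024 ≡ 2069^2 = 4280761 ≡ 2081 (mod 2183)
1091 = 1024 + 64 + 2 + 1 in binary powers of 2.
So 12^1091 ≡ 2081 · 1233 · 144 · 12 ≡ 551 (mod 2183).
Squaring chain: 551; never reaches −1, so base 12 is a Miller–Rabin witness that 2183 is composite.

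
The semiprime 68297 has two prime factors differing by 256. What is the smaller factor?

Since p = q + 256, we have 68297 = q(q + 256), so q² + 256q − 68297 = 0.
Discriminant: 256² + 4·68297 = 65536 + 273188 = 338724; √338724 = 582.
q = (−256 + 582)/2 = 163, and p = q + 256 = 419.
Check: 163 · 419 = 68297.

163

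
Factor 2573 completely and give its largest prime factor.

2573 = 31 · 83
83 is prime.
So 2573 = 31 · 83; the largest prime factor is 83.

83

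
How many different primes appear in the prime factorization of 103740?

6

103740 = 2^2 · 25935
25935 = 3 · 8645
8645 = 5 · 1729
1729 = 7 · 247
247 = 13 · 19
103740 = 2^2 · 3 · 5 · 7 · 13 · 19, which has 6 distinct prime factors.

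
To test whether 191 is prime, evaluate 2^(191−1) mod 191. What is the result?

2^1 ≡ 2 (mod 191)
2^2 ≡ 2^2 = 4 ≡ 4 (mod 191)
2^4 ≡ 4^2 = 16 ≡ 16 (mod 191)
2^8 ≡ 16^2 = 256 ≡ 65 (mod 191)
2^16 ≡ 65^2 = 4225 ≡ 23 (mod 191)
2^32 ≡ 23^2 = 529 ≡ 147 (mod 191)
2^64 ≡ 147^2 = 21609 ≡ 26 (mod 191)
2^128 ≡ 26^2 = 676 ≡ 103 (mod 191)
190 = 128 + 32 + 16 + 8 + 4 + 2 in binary powers of 2.
So 2^190 ≡ 103 · 147 · 23 · 65 · 16 · 4 ≡ 1 (mod 191).
Since the result is 1, base 2 gives no evidence that 191 is composite.

1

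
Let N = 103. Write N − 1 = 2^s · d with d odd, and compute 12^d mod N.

102

103 − 1 = 102 = 2^1 · 51, so d = 51.
12^1 ≡ 12 (mod 103)
12^2 ≡ 12^2 = 144 ≡ 41 (mod 103)
12^4 ≡ 41^2 = 1681 ≡ 33 (mod 103)
12^8 ≡ 33^2 = 1089 ≡ 59 (mod 103)
12^16 ≡ 59^2 = 3481 ≡ 82 (mod 103)
12^32 ≡ 82^2 = 6724 ≡ 29 (mod 103)
51 = 32 + 16 + 2 + 1 in binary powers of 2.
So 12^51 ≡ 29 · 82 · 41 · 12 ≡ 102 (mod 103).
Since 12^d ≡ 102 (mod 103), base 12 does not prove 103 composite.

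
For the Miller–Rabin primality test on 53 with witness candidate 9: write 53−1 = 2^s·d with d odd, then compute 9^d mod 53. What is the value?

53 − 1 = 52 = 2^2 · 13, so d = 13.
9^1 ≡ 9 (mod 53)
9^2 ≡ 9^2 = 81 ≡ 28 (mod 53)
9^4 ≡ 28^2 = 784 ≡ 42 (mod 53)
9^8 ≡ 42^2 = 1764 ≡ 15 (mod 53)
13 = 8 + 4 + 1 in binary powers of 2.
So 9^13 ≡ 15 · 42 · 9 ≡ 52 (mod 53).
Since 9^d ≡ 52 (mod 53), base 9 does not prove 53 composite.

52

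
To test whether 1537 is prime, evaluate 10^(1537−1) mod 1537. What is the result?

10^1 ≡ 10 (mod 1537)
10^2 ≡ 10^2 = 100 ≡ 100 (mod 1537)
10^4 ≡ 100^2 = 10000 ≡ 778 (mod 1537)
10^8 ≡ 778^2 = 605284 ≡ 1243 (mod 1537)
10^16 ≡ 1243^2 = 1545049 ≡ 364 (mod 1537)
10^32 ≡ 364^2 = 132496 ≡ 314 (mod 1537)
10^64 ≡ 314^2 = 98596 ≡ 228 (mod 1537)
10^128 ≡ 228^2 = 51984 ≡ 1263 (mod 1537)
10^256 ≡ 1263^2 = 1595169 ≡ 1300 (mod 1537)
10^512 ≡ 1300^2 = 1690000 ≡ 837 (mod 1537)
10^1024 ≡ 837^2 = 700569 ≡ 1234 (mod 1537)
1536 = 1024 + 512 in binary powers of 2.
So 10^1536 ≡ 1234 · 837 ≡ 1531 (mod 1537).
Since 1531 ≠ 1, base 10 is a Fermat witness: 1537 is composite.

1531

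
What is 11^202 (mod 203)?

67

11^1 ≡ 11 (mod 203)
11^2 ≡ 11^2 = 121 ≡ 121 (mod 203)
11^4 ≡ 121^2 = 14641 ≡ 25 (mod 203)
11^8 ≡ 25^2 = 625 ≡ 16 (mod 203)
11^16 ≡ 16^2 = 256 ≡ 53 (mod 203)
11^32 ≡ 53^2 = 2809 ≡ 170 (mod 203)
11^64 ≡ 170^2 = 28900 ≡ 74 (mod 203)
11^128 ≡ 74^2 = 5476 ≡ 198 (mod 203)
202 = 128 + 64 + 8 + 2 in binary powers of 2.
So 11^202 ≡ 198 · 74 · 16 · 121 ≡ 67 (mod 203).
Since 67 ≠ 1, base 11 is a Fermat witness: 203 is composite.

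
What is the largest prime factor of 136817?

71

136817 = 41 · 3337
3337 = 47 · 71
71 is prime.
So 136817 = 41 · 47 · 71; the largest prime factor is 71.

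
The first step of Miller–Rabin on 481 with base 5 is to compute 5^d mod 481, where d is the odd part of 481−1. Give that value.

481 − 1 = 480 = 2^5 · 15, so d = 15.
5^1 ≡ 5 (mod 481)
5^2 ≡ 5^2 = 25 ≡ 25 (mod 481)
5^4 ≡ 25^2 = 625 ≡ 144 (mod 481)
5^8 ≡ 144^2 = 20736 ≡ 53 (mod 481)
15 = 8 + 4 + 2 + 1 in binary powers of 2.
So 5^15 ≡ 53 · 144 · 25 · 5 ≡ 177 (mod 481).
Squaring chain: 177 → 64 → 248 → 417 → 248; never reaches −1, so base 5 is a Miller–Rabin witness that 481 is composite.

177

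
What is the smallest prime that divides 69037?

17

69037 is odd.
Digit sum 25, not divisible by 3.
Ends in 7: not divisible by 5.
7: 69037 = 7·9862 + 3
11: 69037 = 11·6276 + 1
13: 69037 = 13·5310 + 7
17: 69037 = 17·4061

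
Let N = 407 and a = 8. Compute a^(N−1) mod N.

344

8^1 ≡ 8 (mod 407)
8^2 ≡ 8^2 = 64 ≡ 64 (mod 407)
8^4 ≡ 64^2 = 4096 ≡ 26 (mod 407)
8^8 ≡ 26^2 = 676 ≡ 269 (mod 407)
8^16 ≡ 269^2 = 72361 ≡ 322 (mod 407)
8^32 ≡ 322^2 = 103684 ≡ 306 (mod 407)
8^64 ≡ 306^2 = 93636 ≡ 26 (mod 407)
8^128 ≡ 26^2 = 676 ≡ 269 (mod 407)
8^256 ≡ 269^2 = 72361 ≡ 322 (mod 407)
406 = 256 + 128 + 16 + 4 + 2 in binary powers of 2.
So 8^406 ≡ 322 · 269 · 322 · 26 · 64 ≡ 344 (mod 407).
Since 344 ≠ 1, base 8 is a Fermat witness: 407 is composite.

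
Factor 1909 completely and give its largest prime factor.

83

1909 = 23 · 83
83 is prime.
So 1909 = 23 · 83; the largest prime factor is 83.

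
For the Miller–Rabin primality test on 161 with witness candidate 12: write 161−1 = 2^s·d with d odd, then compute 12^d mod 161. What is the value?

161 − 1 = 160 = 2^5 · 5, so d = 5.
12^1 ≡ 12 (mod 161)
12^2 ≡ 12^2 = 144 ≡ 144 (mod 161)
12^4 ≡ 144^2 = 20736 ≡ 128 (mod 161)
5 = 4 + 1 in binary powers of 2.
So 12^5 ≡ 128 · 12 ≡ 87 (mod 161).
Squaring chain: 87 → 2 → 4 → 16 → 95; never reaches −1, so base 12 is a Miller–Rabin witness that 161 is composite.

87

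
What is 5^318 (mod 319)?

5^1 ≡ 5 (mod 319)
5^2 ≡ 5^2 = 25 ≡ 25 (mod 319)
5^4 ≡ 25^2 = 625 ≡ 306 (mod 319)
5^8 ≡ 306^2 = 93636 ≡ 169 (mod 319)
5^16 ≡ 169^2 = 28561 ≡ 170 (mod 319)
5^32 ≡ 170^2 = 28900 ≡ 190 (mod 319)
5^64 ≡ 190^2 = 36100 ≡ 53 (mod 319)
5^128 ≡ 53^2 = 2809 ≡ 257 (mod 319)
5^256 ≡ 257^2 = 66049 ≡ 16 (mod 319)
318 = 256 + 32 + 16 + 8 + 4 + 2 in binary powers of 2.
So 5^318 ≡ 16 · 190 · 170 · 169 · 306 · 25 ≡ 136 (mod 319).
Since 136 ≠ 1, base 5 is a Fermat witness: 319 is composite.

136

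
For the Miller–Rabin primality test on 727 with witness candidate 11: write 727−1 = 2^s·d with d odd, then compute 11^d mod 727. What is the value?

726

727 − 1 = 726 = 2^1 · 363, so d = 363.
11^1 ≡ 11 (mod 727)
11^2 ≡ 11^2 = 121 ≡ 121 (mod 727)
11^4 ≡ 121^2 = 14641 ≡ 101 (mod 727)
11^8 ≡ 101^2 = 10201 ≡ 23 (mod 727)
11^16 ≡ 23^2 = 529 ≡ 529 (mod 727)
11^32 ≡ 529^2 = 279841 ≡ 673 (mod 727)
11^64 ≡ 673^2 = 452929 ≡ 8 (mod 727)
11^128 ≡ 8^2 = 64 ≡ 64 (mod 727)
11^256 ≡ 64^2 = 4096 ≡ 461 (mod 727)
363 = 256 + 64 + 32 + 8 + 2 + 1 in binary powers of 2.
So 11^363 ≡ 461 · 8 · 673 · 23 · 121 · 11 ≡ 726 (mod 727).
Since 11^d ≡ 726 (mod 727), base 11 does not prove 727 composite.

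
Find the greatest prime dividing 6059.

83

6059 = 73 · 83
83 is prime.
So 6059 = 73 · 83; the largest prime factor is 83.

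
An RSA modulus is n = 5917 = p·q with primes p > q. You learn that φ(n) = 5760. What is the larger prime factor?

97

φ(n) = (p−1)(q−1) = n − (p+q) + 1, so p + q = 5917 − 5760 + 1 = 158.
p and q are the roots of t² − 158t + 5917 = 0.
Discriminant: 158² − 4·5917 = 24964 − 23668 = 1296; √1296 = 36.
q = (158 − 36)/2 = 61, p = (158 + 36)/2 = 97.
Check: 61 · 97 = 5917.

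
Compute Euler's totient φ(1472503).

1432704

Factor: 1472503 = 83 · 113 · 157.
φ(1472503) = (83−1) · (113−1) · (157−1) = 82 · 112 · 156 = 1432704.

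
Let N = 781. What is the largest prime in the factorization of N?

781 = 11 · 71
71 is prime.
So 781 = 11 · 71; the largest prime factor is 71.

71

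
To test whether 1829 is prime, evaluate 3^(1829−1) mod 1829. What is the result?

534

3^1 ≡ 3 (mod 1829)
3^2 ≡ 3^2 = 9 ≡ 9 (mod 1829)
3^4 ≡ 9^2 = 81 ≡ 81 (mod 1829)
3^8 ≡ 81^2 = 6561 ≡ 1074 (mod 1829)
3^16 ≡ 1074^2 = 1153476 ≡ 1206 (mod 1829)
3^32 ≡ 1206^2 = 1454436 ≡ 381 (mod 1829)
3^64 ≡ 381^2 = 145161 ≡ 670 (mod 1829)
3^128 ≡ 670^2 = 448900 ≡ 795 (mod 1829)
3^256 ≡ 795^2 = 632025 ≡ 1020 (mod 1829)
3^512 ≡ 1020^2 = 1040400 ≡ 1528 (mod 1829)
3^1024 ≡ 1528^2 = 2334784 ≡ 980 (mod 1829)
1828 = 1024 + 512 + 256 + 32 + 4 in binary powers of 2.
So 3^1828 ≡ 980 · 1528 · 1020 · 381 · 81 ≡ 534 (mod 1829).
Since 534 ≠ 1, base 3 is a Fermat witness: 1829 is composite.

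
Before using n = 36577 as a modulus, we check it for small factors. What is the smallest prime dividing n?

79

36577 is odd.
Digit sum 28, not divisible by 3.
Ends in 7: not divisible by 5.
7: 36577 = 7·5225 + 2
11: 36577 = 11·3325 + 2
13: 36577 = 13·2813 + 8
17: 36577 = 17·2151 + 10
19: 36577 = 19·1925 + 2
23: 36577 = 23·1590 + 7
29: 36577 = 29·1261 + 8
31: 36577 = 31·1179 + 28
37: 36577 = 37·988 + 21
41: 36577 = 41·892 + 5
43: 36577 = 43·850 + 27
47: 36577 = 47·778 + 11
53: 36577 = 53·690 + 7
59: 36577 = 59·619 + 56
61: 36577 = 61·599 + 38
67: 36577 = 67·545 + 62
71: 36577 = 71·515 + 12
73: 36577 = 73·501 + 4
79: 36577 = 79·463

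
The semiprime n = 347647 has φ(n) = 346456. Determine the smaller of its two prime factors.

509

φ(n) = (p−1)(q−1) = n − (p+q) + 1, so p + q = 347647 − 346456 + 1 = 1192.
p and q are the roots of t² − 1192t + 347647 = 0.
Discriminant: 1192² − 4·347647 = 1420864 − 1390588 = 30276; √30276 = 174.
q = (1192 − 174)/2 = 509, p = (1192 + 174)/2 = 683.
Check: 509 · 683 = 347647.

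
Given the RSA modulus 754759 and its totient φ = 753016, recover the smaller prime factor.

φ(n) = (p−1)(q−1) = n − (p+q) + 1, so p + q = 754759 − 753016 + 1 = 1744.
p and q are the roots of t² − 1744t + 754759 = 0.
Discriminant: 1744² − 4·754759 = 3041536 − 3019036 = 22500; √22500 = 150.
q = (1744 − 150)/2 = 797, p = (1744 + 150)/2 = 947.
Check: 797 · 947 = 754759.

797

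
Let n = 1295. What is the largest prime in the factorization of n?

1295 = 5 · 259
259 = 7 · 37
37 is prime.
So 1295 = 5 · 7 · 37; the largest prime factor is 37.

37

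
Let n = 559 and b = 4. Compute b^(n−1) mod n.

4^1 ≡ 4 (mod 559)
4^2 ≡ 4^2 = 16 ≡ 16 (mod 559)
4^4 ≡ 16^2 = 256 ≡ 256 (mod 559)
4^8 ≡ 256^2 = 65536 ≡ 133 (mod 559)
4^16 ≡ 133^2 = 17689 ≡ 360 (mod 559)
4^32 ≡ 360^2 = 129600 ≡ 471 (mod 559)
4^64 ≡ 471^2 = 221841 ≡ 477 (mod 559)
4^128 ≡ 477^2 = 227529 ≡ 16 (mod 559)
4^256 ≡ 16^2 = 256 ≡ 256 (mod 559)
4^512 ≡ 256^2 = 65536 ≡ 133 (mod 559)
558 = 512 + 32 + 8 + 4 + 2 in binary powers of 2.
So 4^558 ≡ 133 · 471 · 133 · 256 · 16 ≡ 508 (mod 559).
Since 508 ≠ 1, base 4 is a Fermat witness: 559 is composite.

508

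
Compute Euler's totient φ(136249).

126000

Factor: 136249 = 19 · 71 · 101.
φ(136249) = (19−1) · (71−1) · (101−1) = 18 · 70 · 100 = 126000.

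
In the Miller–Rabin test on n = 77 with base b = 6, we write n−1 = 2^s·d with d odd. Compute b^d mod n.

77 − 1 = 76 = 2^2 · 19, so d = 19.
6^1 ≡ 6 (mod 77)
6^2 ≡ 6^2 = 36 ≡ 36 (mod 77)
6^4 ≡ 36^2 = 1296 ≡ 64 (mod 77)
6^8 ≡ 64^2 = 4096 ≡ 15 (mod 77)
6^16 ≡ 15^2 = 225 ≡ 71 (mod 77)
19 = 16 + 2 + 1 in binary powers of 2.
So 6^19 ≡ 71 · 36 · 6 ≡ 13 (mod 77).
Squaring chain: 13 → 15; never reaches −1, so base 6 is a Miller–Rabin witness that 77 is composite.

13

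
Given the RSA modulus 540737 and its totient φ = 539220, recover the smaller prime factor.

571

φ(n) = (p−1)(q−1) = n − (p+q) + 1, so p + q = 540737 − 539220 + 1 = 1518.
p and q are the roots of t² − 1518t + 540737 = 0.
Discriminant: 1518² − 4·540737 = 2304324 − 2162948 = 141376; √141376 = 376.
q = (1518 − 376)/2 = 571, p = (1518 + 376)/2 = 947.
Check: 571 · 947 = 540737.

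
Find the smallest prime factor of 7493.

7493 is odd.
Digit sum 23, not divisible by 3.
Ends in 3: not divisible by 5.
7: 7493 = 7·1070 + 3
11: 7493 = 11·681 + 2
13: 7493 = 13·576 + 5
17: 7493 = 17·440 + 13
19: 7493 = 19·394 + 7
23: 7493 = 23·325 + 18
29: 7493 = 29·258 + 11
31: 7493 = 31·241 + 22
37: 7493 = 37·202 + 19
41: 7493 = 41·182 + 31
43: 7493 = 43·174 + 11
47: 7493 = 47·159 + 20
53: 7493 = 53·141 + 20
59: 7493 = 59·127

59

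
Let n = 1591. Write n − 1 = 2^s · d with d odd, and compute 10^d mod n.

778

1591 − 1 = 1590 = 2^1 · 795, so d = 795.
10^1 ≡ 10 (mod 1591)
10^2 ≡ 10^2 = 100 ≡ 100 (mod 1591)
10^4 ≡ 100^2 = 10000 ≡ 454 (mod 1591)
10^8 ≡ 454^2 = 206116 ≡ 877 (mod 1591)
10^16 ≡ 877^2 = 769129 ≡ 676 (mod 1591)
10^32 ≡ 676^2 = 456976 ≡ 359 (mod 1591)
10^64 ≡ 359^2 = 128881 ≡ 10 (mod 1591)
10^128 ≡ 10^2 = 100 ≡ 100 (mod 1591)
10^256 ≡ 100^2 = 10000 ≡ 454 (mod 1591)
10^512 ≡ 454^2 = 206116 ≡ 877 (mod 1591)
795 = 512 + 256 + 16 + 8 + 2 + 1 in binary powers of 2.
So 10^795 ≡ 877 · 454 · 676 · 877 · 100 · 10 ≡ 778 (mod 1591).
Squaring chain: 778; never reaches −1, so base 10 is a Miller–Rabin witness that 1591 is composite.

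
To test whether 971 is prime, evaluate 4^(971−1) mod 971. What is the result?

4^1 ≡ 4 (mod 971)
4^2 ≡ 4^2 = 16 ≡ 16 (mod 971)
4^4 ≡ 16^2 = 256 ≡ 256 (mod 971)
4^8 ≡ 256^2 = 65536 ≡ 479 (mod 971)
4^16 ≡ 479^2 = 229441 ≡ 285 (mod 971)
4^32 ≡ 285^2 = 81225 ≡ 632 (mod 971)
4^64 ≡ 632^2 = 399424 ≡ 343 (mod 971)
4^128 ≡ 343^2 = 117649 ≡ 158 (mod 971)
4^256 ≡ 158^2 = 24964 ≡ 689 (mod 971)
4^512 ≡ 689^2 = 474721 ≡ 873 (mod 971)
970 = 512 + 256 + 128 + 64 + 8 + 2 in binary powers of 2.
So 4^970 ≡ 873 · 689 · 158 · 343 · 479 · 16 ≡ 1 (mod 971).
Since the result is 1, base 4 gives no evidence that 971 is composite.

1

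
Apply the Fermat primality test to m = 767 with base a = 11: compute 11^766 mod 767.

11^1 ≡ 11 (mod 767)
11^2 ≡ 11^2 = 121 ≡ 121 (mod 767)
11^4 ≡ 121^2 = 14641 ≡ 68 (mod 767)
11^8 ≡ 68^2 = 4624 ≡ 22 (mod 767)
11^16 ≡ 22^2 = 484 ≡ 484 (mod 767)
11^32 ≡ 484^2 = 234256 ≡ 321 (mod 767)
11^64 ≡ 321^2 = 103041 ≡ 263 (mod 767)
11^128 ≡ 263^2 = 69169 ≡ 139 (mod 767)
11^256 ≡ 139^2 = 19321 ≡ 146 (mod 767)
11^512 ≡ 146^2 = 21316 ≡ 607 (mod 767)
766 = 512 + 128 + 64 + 32 + 16 + 8 + 4 + 2 in binary powers of 2.
So 11^766 ≡ 607 · 139 · 263 · 321 · 484 · 22 · 68 · 121 ≡ 257 (mod 767).
Since 257 ≠ 1, base 11 is a Fermat witness: 767 is composite.

257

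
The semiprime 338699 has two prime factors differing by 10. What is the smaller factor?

577

Since p = q + 10, we have 338699 = q(q + 10), so q² + 10q − 338699 = 0.
Discriminant: 10² + 4·338699 = 100 + 1354796 = 1354896; √1354896 = 1164.
q = (−10 + 1164)/2 = 577, and p = q + 10 = 587.
Check: 577 · 587 = 338699.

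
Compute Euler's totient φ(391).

Factor: 391 = 17 · 23.
φ(391) = (17−1) · (23−1) = 16 · 22 = 352.

352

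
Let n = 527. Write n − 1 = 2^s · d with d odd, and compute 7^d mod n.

527 − 1 = 526 = 2^1 · 263, so d = 263.
7^1 ≡ 7 (mod 527)
7^2 ≡ 7^2 = 49 ≡ 49 (mod 527)
7^4 ≡ 49^2 = 2401 ≡ 293 (mod 527)
7^8 ≡ 293^2 = 85849 ≡ 475 (mod 527)
7^16 ≡ 475^2 = 225625 ≡ 69 (mod 527)
7^32 ≡ 69^2 = 4761 ≡ 18 (mod 527)
7^64 ≡ 18^2 = 324 ≡ 324 (mod 527)
7^128 ≡ 324^2 = 104976 ≡ 103 (mod 527)
7^256 ≡ 103^2 = 10609 ≡ 69 (mod 527)
263 = 256 + 4 + 2 + 1 in binary powers of 2.
So 7^263 ≡ 69 · 293 · 49 · 7 ≡ 165 (mod 527).
Squaring chain: 165; never reaches −1, so base 7 is a Miller–Rabin witness that 527 is composite.

165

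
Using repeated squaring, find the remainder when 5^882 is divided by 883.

1

5^1 ≡ 5 (mod 883)
5^2 ≡ 5^2 = 25 ≡ 25 (mod 883)
5^4 ≡ 25^2 = 625 ≡ 625 (mod 883)
5^8 ≡ 625^2 = 390625 ≡ 339 (mod 883)
5^16 ≡ 339^2 = 114921 ≡ 131 (mod 883)
5^32 ≡ 131^2 = 17161 ≡ 384 (mod 883)
5^64 ≡ 384^2 = 147456 ≡ 878 (mod 883)
5^128 ≡ 878^2 = 770884 ≡ 25 (mod 883)
5^256 ≡ 25^2 = 625 ≡ 625 (mod 883)
5^512 ≡ 625^2 = 390625 ≡ 339 (mod 883)
882 = 512 + 256 + 64 + 32 + 16 + 2 in binary powers of 2.
So 5^882 ≡ 339 · 625 · 878 · 384 · 131 · 25 ≡ 1 (mod 883).
Since the result is 1, base 5 gives no evidence that 883 is composite.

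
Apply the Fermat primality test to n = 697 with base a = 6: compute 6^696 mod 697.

6^1 ≡ 6 (mod 697)
6^2 ≡ 6^2 = 36 ≡ 36 (mod 697)
6^4 ≡ 36^2 = 1296 ≡ 599 (mod 697)
6^8 ≡ 599^2 = 358801 ≡ 543 (mod 697)
6^16 ≡ 543^2 = 294849 ≡ 18 (mod 697)
6^32 ≡ 18^2 = 324 ≡ 324 (mod 697)
6^64 ≡ 324^2 = 104976 ≡ 426 (mod 697)
6^128 ≡ 426^2 = 181476 ≡ 256 (mod 697)
6^256 ≡ 256^2 = 65536 ≡ 18 (mod 697)
6^512 ≡ 18^2 = 324 ≡ 324 (mod 697)
696 = 512 + 128 + 32 + 16 + 8 in binary powers of 2.
So 6^696 ≡ 324 · 256 · 324 · 18 · 543 ≡ 305 (mod 697).
Since 305 ≠ 1, base 6 is a Fermat witness: 697 is composite.

305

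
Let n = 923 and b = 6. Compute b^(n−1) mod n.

6^1 ≡ 6 (mod 923)
6^2 ≡ 6^2 = 36 ≡ 36 (mod 923)
6^4 ≡ 36^2 = 1296 ≡ 373 (mod 923)
6^8 ≡ 373^2 = 139129 ≡ 679 (mod 923)
6^16 ≡ 679^2 = 461041 ≡ 464 (mod 923)
6^32 ≡ 464^2 = 215296 ≡ 237 (mod 923)
6^64 ≡ 237^2 = 56169 ≡ 789 (mod 923)
6^128 ≡ 789^2 = 622521 ≡ 419 (mod 923)
6^256 ≡ 419^2 = 175561 ≡ 191 (mod 923)
6^512 ≡ 191^2 = 36481 ≡ 484 (mod 923)
922 = 512 + 256 + 128 + 16 + 8 + 2 in binary powers of 2.
So 6^922 ≡ 484 · 191 · 419 · 464 · 679 · 36 ≡ 862 (mod 923).
Since 862 ≠ 1, base 6 is a Fermat witness: 923 is composite.

862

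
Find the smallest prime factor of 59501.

13

59501 is odd.
Digit sum 20, not divisible by 3.
Ends in 1: not divisible by 5.
7: 59501 = 7·8500 + 1
11: 59501 = 11·5409 + 2
13: 59501 = 13·4577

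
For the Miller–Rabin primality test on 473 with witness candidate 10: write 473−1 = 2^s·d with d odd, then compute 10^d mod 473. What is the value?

439

473 − 1 = 472 = 2^3 · 59, so d = 59.
10^1 ≡ 10 (mod 473)
10^2 ≡ 10^2 = 100 ≡ 100 (mod 473)
10^4 ≡ 100^2 = 10000 ≡ 67 (mod 473)
10^8 ≡ 67^2 = 4489 ≡ 232 (mod 473)
10^16 ≡ 232^2 = 53824 ≡ 375 (mod 473)
10^32 ≡ 375^2 = 140625 ≡ 144 (mod 473)
59 = 32 + 16 + 8 + 2 + 1 in binary powers of 2.
So 10^59 ≡ 144 · 375 · 232 · 100 · 10 ≡ 439 (mod 473).
Squaring chain: 439 → 210 → 111; never reaches −1, so base 10 is a Miller–Rabin witness that 473 is composite.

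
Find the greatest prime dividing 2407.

83

2407 = 29 · 83
83 is prime.
So 2407 = 29 · 83; the largest prime factor is 83.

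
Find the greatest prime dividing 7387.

7387 = 83 · 89
89 is prime.
So 7387 = 83 · 89; the largest prime factor is 89.

89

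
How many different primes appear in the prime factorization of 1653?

1653 = 3 · 551
551 = 19 · 29
1653 = 3 · 19 · 29, which has 3 distinct prime factors.

3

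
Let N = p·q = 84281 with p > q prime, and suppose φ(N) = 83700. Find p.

φ(n) = (p−1)(q−1) = n − (p+q) + 1, so p + q = 84281 − 83700 + 1 = 582.
p and q are the roots of t² − 582t + 84281 = 0.
Discriminant: 582² − 4·84281 = 338724 − 337124 = 1600; √1600 = 40.
q = (582 − 40)/2 = 271, p = (582 + 40)/2 = 311.
Check: 271 · 311 = 84281.

311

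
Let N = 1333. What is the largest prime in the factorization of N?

1333 = 31 · 43
43 is prime.
So 1333 = 31 · 43; the largest prime factor is 43.

43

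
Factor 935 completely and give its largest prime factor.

17

935 = 5 · 187
187 = 11 · 17
17 is prime.
So 935 = 5 · 11 · 17; the largest prime factor is 17.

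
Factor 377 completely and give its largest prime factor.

29

377 = 13 · 29
29 is prime.
So 377 = 13 · 29; the largest prime factor is 29.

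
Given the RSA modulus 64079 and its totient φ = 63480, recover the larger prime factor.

461

φ(n) = (p−1)(q−1) = n − (p+q) + 1, so p + q = 64079 − 63480 + 1 = 600.
p and q are the roots of t² − 600t + 64079 = 0.
Discriminant: 600² − 4·64079 = 360000 − 256316 = 103684; √103684 = 322.
q = (600 − 322)/2 = 139, p = (600 + 322)/2 = 461.
Check: 139 · 461 = 64079.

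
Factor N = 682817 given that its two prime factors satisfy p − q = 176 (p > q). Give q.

Since p = q + 176, we have 682817 = q(q + 176), so q² + 176q − 682817 = 0.
Discriminant: 176² + 4·682817 = 30976 + 2731268 = 2762244; √2762244 = 1662.
q = (−176 + 1662)/2 = 743, and p = q + 176 = 919.
Check: 743 · 919 = 682817.

743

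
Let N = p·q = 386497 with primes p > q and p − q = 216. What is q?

Since p = q + 216, we have 386497 = q(q + 216), so q² + 216q − 386497 = 0.
Discriminant: 216² + 4·386497 = 46656 + 1545988 = 1592644; √1592644 = 1262.
q = (−216 + 1262)/2 = 523, and p = q + 216 = 739.
Check: 523 · 739 = 386497.

523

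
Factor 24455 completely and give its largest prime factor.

24455 = 5 · 4891
4891 = 67 · 73
73 is prime.
So 24455 = 5 · 67 · 73; the largest prime factor is 73.

73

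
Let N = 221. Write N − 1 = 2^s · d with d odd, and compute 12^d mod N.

221 − 1 = 220 = 2^2 · 55, so d = 55.
12^1 ≡ 12 (mod 221)
12^2 ≡ 12^2 = 144 ≡ 144 (mod 221)
12^4 ≡ 144^2 = 20736 ≡ 183 (mod 221)
12^8 ≡ 183^2 = 33489 ≡ 118 (mod 221)
12^16 ≡ 118^2 = 13924 ≡ 1 (mod 221)
12^32 ≡ 1^2 = 1 ≡ 1 (mod 221)
55 = 32 + 16 + 4 + 2 + 1 in binary powers of 2.
So 12^55 ≡ 1 · 1 · 183 · 144 · 12 ≡ 194 (mod 221).
Squaring chain: 194 → 66; never reaches −1, so base 12 is a Miller–Rabin witness that 221 is composite.

194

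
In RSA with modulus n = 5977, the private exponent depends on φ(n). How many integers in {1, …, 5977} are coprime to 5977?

Factor: 5977 = 43 · 139.
φ(5977) = (43−1) · (139−1) = 42 · 138 = 5796.

5796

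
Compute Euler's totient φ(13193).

12948

Factor: 13193 = 79 · 167.
φ(13193) = (79−1) · (167−1) = 78 · 166 = 12948.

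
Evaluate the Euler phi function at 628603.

Factor: 628603 = 73 · 79 · 109.
φ(628603) = (73−1) · (79−1) · (109−1) = 72 · 78 · 108 = 606528.

606528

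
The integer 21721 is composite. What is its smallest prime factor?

21721 is odd.
Digit sum 13, not divisible by 3.
Ends in 1: not divisible by 5.
7: 21721 = 7·3103

7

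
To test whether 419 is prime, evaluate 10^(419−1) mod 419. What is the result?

1

10^1 ≡ 10 (mod 419)
10^2 ≡ 10^2 = 100 ≡ 100 (mod 419)
10^4 ≡ 100^2 = 10000 ≡ 363 (mod 419)
10^8 ≡ 363^2 = 131769 ≡ 203 (mod 419)
10^16 ≡ 203^2 = 41209 ≡ 147 (mod 419)
10^32 ≡ 147^2 = 21609 ≡ 240 (mod 419)
10^64 ≡ 240^2 = 57600 ≡ 197 (mod 419)
10^128 ≡ 197^2 = 38809 ≡ 261 (mod 419)
10^256 ≡ 261^2 = 68121 ≡ 243 (mod 419)
418 = 256 + 128 + 32 + 2 in binary powers of 2.
So 10^418 ≡ 243 · 261 · 240 · 100 ≡ 1 (mod 419).
Since the result is 1, base 10 gives no evidence that 419 is composite.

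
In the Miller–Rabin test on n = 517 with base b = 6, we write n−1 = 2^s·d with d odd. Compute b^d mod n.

517 − 1 = 516 = 2^2 · 129, so d = 129.
6^1 ≡ 6 (mod 517)
6^2 ≡ 6^2 = 36 ≡ 36 (mod 517)
6^4 ≡ 36^2 = 1296 ≡ 262 (mod 517)
6^8 ≡ 262^2 = 68644 ≡ 400 (mod 517)
6^16 ≡ 400^2 = 160000 ≡ 247 (mod 517)
6^32 ≡ 247^2 = 61009 ≡ 3 (mod 517)
6^64 ≡ 3^2 = 9 ≡ 9 (mod 517)
6^128 ≡ 9^2 = 81 ≡ 81 (mod 517)
129 = 128 + 1 in binary powers of 2.
So 6^129 ≡ 81 · 6 ≡ 486 (mod 517).
Squaring chain: 486 → 444; never reaches −1, so base 6 is a Miller–Rabin witness that 517 is composite.

486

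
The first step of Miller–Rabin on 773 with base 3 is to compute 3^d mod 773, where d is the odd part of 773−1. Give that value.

773 − 1 = 772 = 2^2 · 193, so d = 193.
3^1 ≡ 3 (mod 773)
3^2 ≡ 3^2 = 9 ≡ 9 (mod 773)
3^4 ≡ 9^2 = 81 ≡ 81 (mod 773)
3^8 ≡ 81^2 = 6561 ≡ 377 (mod 773)
3^16 ≡ 377^2 = 142129 ≡ 670 (mod 773)
3^32 ≡ 670^2 = 448900 ≡ 560 (mod 773)
3^64 ≡ 560^2 = 313600 ≡ 535 (mod 773)
3^128 ≡ 535^2 = 286225 ≡ 215 (mod 773)
193 = 128 + 64 + 1 in binary powers of 2.
So 3^193 ≡ 215 · 535 · 3 ≡ 317 (mod 773).
Squaring chain: 317 → 772; reaches −1, so base 3 does not prove 773 composite.

317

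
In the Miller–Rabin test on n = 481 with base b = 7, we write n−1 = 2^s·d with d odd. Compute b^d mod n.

174

481 − 1 = 480 = 2^5 · 15, so d = 15.
7^1 ≡ 7 (mod 481)
7^2 ≡ 7^2 = 49 ≡ 49 (mod 481)
7^4 ≡ 49^2 = 2401 ≡ 477 (mod 481)
7^8 ≡ 477^2 = 227529 ≡ 16 (mod 481)
15 = 8 + 4 + 2 + 1 in binary powers of 2.
So 7^15 ≡ 16 · 477 · 49 · 7 ≡ 174 (mod 481).
Squaring chain: 174 → 454 → 248 → 417 → 248; never reaches −1, so base 7 is a Miller–Rabin witness that 481 is composite.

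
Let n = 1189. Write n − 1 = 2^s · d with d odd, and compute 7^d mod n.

1189 − 1 = 1188 = 2^2 · 297, so d = 297.
7^1 ≡ 7 (mod 1189)
7^2 ≡ 7^2 = 49 ≡ 49 (mod 1189)
7^4 ≡ 49^2 = 2401 ≡ 23 (mod 1189)
7^8 ≡ 23^2 = 529 ≡ 529 (mod 1189)
7^16 ≡ 529^2 = 279841 ≡ 426 (mod 1189)
7^32 ≡ 426^2 = 181476 ≡ 748 (mod 1189)
7^64 ≡ 748^2 = 559504 ≡ 674 (mod 1189)
7^128 ≡ 674^2 = 454276 ≡ 78 (mod 1189)
7^256 ≡ 78^2 = 6084 ≡ 139 (mod 1189)
297 = 256 + 32 + 8 + 1 in binary powers of 2.
So 7^297 ≡ 139 · 748 · 529 · 7 ≡ 604 (mod 1189).
Squaring chain: 604 → 982; never reaches −1, so base 7 is a Miller–Rabin witness that 1189 is composite.

604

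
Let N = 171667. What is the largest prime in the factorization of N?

171667 = 41 · 4187
4187 = 53 · 79
79 is prime.
So 171667 = 41 · 53 · 79; the largest prime factor is 79.

79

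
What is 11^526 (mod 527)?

11^1 ≡ 11 (mod 527)
11^2 ≡ 11^2 = 121 ≡ 121 (mod 527)
11^4 ≡ 121^2 = 14641 ≡ 412 (mod 527)
11^8 ≡ 412^2 = 169744 ≡ 50 (mod 527)
11^16 ≡ 50^2 = 2500 ≡ 392 (mod 527)
11^32 ≡ 392^2 = 153664 ≡ 307 (mod 527)
11^64 ≡ 307^2 = 94249 ≡ 443 (mod 527)
11^128 ≡ 443^2 = 196249 ≡ 205 (mod 527)
11^256 ≡ 205^2 = 42025 ≡ 392 (mod 527)
11^512 ≡ 392^2 = 153664 ≡ 307 (mod 527)
526 = 512 + 8 + 4 + 2 in binary powers of 2.
So 11^526 ≡ 307 · 50 · 412 · 121 ≡ 485 (mod 527).
Since 485 ≠ 1, base 11 is a Fermat witness: 527 is composite.

485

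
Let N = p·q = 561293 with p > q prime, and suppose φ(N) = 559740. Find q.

571

φ(n) = (p−1)(q−1) = n − (p+q) + 1, so p + q = 561293 − 559740 + 1 = 1554.
p and q are the roots of t² − 1554t + 561293 = 0.
Discriminant: 1554² − 4·561293 = 2414916 − 2245172 = 169744; √169744 = 412.
q = (1554 − 412)/2 = 571, p = (1554 + 412)/2 = 983.
Check: 571 · 983 = 561293.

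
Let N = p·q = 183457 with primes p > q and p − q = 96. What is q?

383

Since p = q + 96, we have 183457 = q(q + 96), so q² + 96q − 183457 = 0.
Discriminant: 96² + 4·183457 = 9216 + 733828 = 743044; √743044 = 862.
q = (−96 + 862)/2 = 383, and p = q + 96 = 479.
Check: 383 · 479 = 183457.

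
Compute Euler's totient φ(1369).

Factor: 1369 = 37^2.
φ(1369) = 37^1·(37−1) = 1332.

1332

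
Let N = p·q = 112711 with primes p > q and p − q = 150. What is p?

419

Since p = q + 150, we have 112711 = q(q + 150), so q² + 150q − 112711 = 0.
Discriminant: 150² + 4·112711 = 22500 + 450844 = 473344; √473344 = 688.
q = (−150 + 688)/2 = 269, and p = q + 150 = 419.
Check: 269 · 419 = 112711.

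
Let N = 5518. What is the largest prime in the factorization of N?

5518 = 2 · 2759
2759 = 31 · 89
89 is prime.
So 5518 = 2 · 31 · 89; the largest prime factor is 89.

89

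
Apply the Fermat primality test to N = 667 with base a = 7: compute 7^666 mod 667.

7^1 ≡ 7 (mod 667)
7^2 ≡ 7^2 = 49 ≡ 49 (mod 667)
7^4 ≡ 49^2 = 2401 ≡ 400 (mod 667)
7^8 ≡ 400^2 = 160000 ≡ 587 (mod 667)
7^16 ≡ 587^2 = 344569 ≡ 397 (mod 667)
7^32 ≡ 397^2 = 157609 ≡ 197 (mod 667)
7^64 ≡ 197^2 = 38809 ≡ 123 (mod 667)
7^128 ≡ 123^2 = 15129 ≡ 455 (mod 667)
7^256 ≡ 455^2 = 207025 ≡ 255 (mod 667)
7^512 ≡ 255^2 = 65025 ≡ 326 (mod 667)
666 = 512 + 128 + 16 + 8 + 2 in binary powers of 2.
So 7^666 ≡ 326 · 455 · 397 · 587 · 49 ≡ 326 (mod 667).
Since 326 ≠ 1, base 7 is a Fermat witness: 667 is composite.

326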